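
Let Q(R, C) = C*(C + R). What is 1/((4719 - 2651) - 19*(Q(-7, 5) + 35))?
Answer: 1/1593 ≈ 0.00062775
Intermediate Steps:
1/((4719 - 2651) - 19*(Q(-7, 5) + 35)) = 1/((4719 - 2651) - 19*(5*(5 - 7) + 35)) = 1/(2068 - 19*(5*(-2) + 35)) = 1/(2068 - 19*(-10 + 35)) = 1/(2068 - 19*25) = 1/(2068 - 475) = 1/1593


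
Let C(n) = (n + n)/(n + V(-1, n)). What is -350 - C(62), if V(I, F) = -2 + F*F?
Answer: -341631/976 ≈ -350.03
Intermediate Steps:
V(I, F) = -2 + F²
C(n) = 2*n/(-2 + n + n²) (C(n) = (n + n)/(n + (-2 + n²)) = (2*n)/(-2 + n + n²) = 2*n/(-2 + n + n²))
-350 - C(62) = -350 - 2*62/(-2 + 62 + 62²) = -350 - 2*62/(-2 + 62 + 3844) = -350 - 2*62/3904 = -350 - 1*31/976 = -350 - 31/976 = -341631/976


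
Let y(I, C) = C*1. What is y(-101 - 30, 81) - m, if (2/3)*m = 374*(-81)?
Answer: 45522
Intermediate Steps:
m = -45441 (m = 3*(374*(-81))/2 = (3/2)*(-30294) = -45441)
y(I, C) = C
y(-101 - 30, 81) - m = 81 - 1*(-45441) = 81 + 45441 = 45522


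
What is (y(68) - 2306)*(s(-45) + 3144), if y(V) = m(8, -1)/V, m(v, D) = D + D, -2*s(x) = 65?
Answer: -487914315/68 ≈ -7.1752e+6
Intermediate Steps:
s(x) = -65/2 (s(x) = -½*65 = -65/2)
m(v, D) = 2*D
y(V) = -2/V (y(V) = (2*(-1))/V = -2/V)
(y(68) - 2306)*(s(-45) + 3144) = (-2/68 - 2306)*(-65/2 + 3144) = (-2*1/68 - 2306)*(6223/2) = (-1/34 - 2306)*(6223/2) = -78405/34*6223/2 = -487914315/68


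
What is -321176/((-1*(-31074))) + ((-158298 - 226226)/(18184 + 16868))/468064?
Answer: -219558811289521/21242418584928 ≈ -10.336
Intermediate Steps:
-321176/((-1*(-31074))) + ((-158298 - 226226)/(18184 + 16868))/468064 = -321176/31074 - 384524/35052*(1/468064) = -321176*1/31074 - 384524*1/35052*(1/468064) = -160588/15537 - 96131/8763*1/468064 = -160588/15537 - 96131/4101644832 = -219558811289521/21242418584928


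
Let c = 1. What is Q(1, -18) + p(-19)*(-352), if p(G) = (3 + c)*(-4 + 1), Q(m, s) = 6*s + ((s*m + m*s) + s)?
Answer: 4062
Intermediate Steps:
Q(m, s) = 7*s + 2*m*s (Q(m, s) = 6*s + ((m*s + m*s) + s) = 6*s + (2*m*s + s) = 6*s + (s + 2*m*s) = 7*s + 2*m*s)
p(G) = -12 (p(G) = (3 + 1)*(-4 + 1) = 4*(-3) = -12)
Q(1, -18) + p(-19)*(-352) = -18*(7 + 2*1) - 12*(-352) = -18*(7 + 2) + 4224 = -18*9 + 4224 = -162 + 4224 = 4062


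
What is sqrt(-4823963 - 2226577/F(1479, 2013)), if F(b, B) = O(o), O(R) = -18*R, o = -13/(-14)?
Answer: 4*I*sqrt(445914326)/39 ≈ 2165.8*I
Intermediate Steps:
o = 13/14 (o = -13*(-1/14) = 13/14 ≈ 0.92857)
F(b, B) = -117/7 (F(b, B) = -18*13/14 = -117/7)
sqrt(-4823963 - 2226577/F(1479, 2013)) = sqrt(-4823963 - 2226577/(-117/7)) = sqrt(-4823963 - 2226577*(-7/117)) = sqrt(-4823963 + 15586039/117) = sqrt(-548817632/117) = 4*I*sqrt(445914326)/39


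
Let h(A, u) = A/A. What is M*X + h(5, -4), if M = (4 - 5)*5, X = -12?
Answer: 61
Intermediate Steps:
M = -5 (M = -1*5 = -5)
h(A, u) = 1
M*X + h(5, -4) = -5*(-12) + 1 = 60 + 1 = 61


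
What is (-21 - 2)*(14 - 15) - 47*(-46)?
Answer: 2185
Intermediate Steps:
(-21 - 2)*(14 - 15) - 47*(-46) = -23*(-1) + 2162 = 23 + 2162 = 2185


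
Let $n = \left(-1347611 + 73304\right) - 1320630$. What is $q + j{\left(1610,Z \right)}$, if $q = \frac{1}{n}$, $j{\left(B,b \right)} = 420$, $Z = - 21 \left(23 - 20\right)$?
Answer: $\frac{1089873539}{2594937} \approx 420.0$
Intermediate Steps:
$Z = -63$ ($Z = \left(-21\right) 3 = -63$)
$n = -2594937$ ($n = -1274307 - 1320630 = -2594937$)
$q = - \frac{1}{2594937}$ ($q = \frac{1}{-2594937} = - \frac{1}{2594937} \approx -3.8537 \cdot 10^{-7}$)
$q + j{\left(1610,Z \right)} = - \frac{1}{2594937} + 420 = \frac{1089873539}{2594937}$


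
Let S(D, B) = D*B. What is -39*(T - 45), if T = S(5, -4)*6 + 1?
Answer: 6396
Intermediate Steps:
S(D, B) = B*D
T = -119 (T = -4*5*6 + 1 = -20*6 + 1 = -120 + 1 = -119)
-39*(T - 45) = -39*(-119 - 45) = -39*(-164) = 6396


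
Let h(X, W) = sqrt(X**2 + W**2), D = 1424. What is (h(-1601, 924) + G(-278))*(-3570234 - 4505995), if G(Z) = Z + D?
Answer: -9255358434 - 8076229*sqrt(3416977) ≈ -2.4184e+10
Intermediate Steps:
h(X, W) = sqrt(W**2 + X**2)
G(Z) = 1424 + Z (G(Z) = Z + 1424 = 1424 + Z)
(h(-1601, 924) + G(-278))*(-3570234 - 4505995) = (sqrt(924**2 + (-1601)**2) + (1424 - 278))*(-3570234 - 4505995) = (sqrt(853776 + 2563201) + 1146)*(-8076229) = (sqrt(3416977) + 1146)*(-8076229) = (1146 + sqrt(3416977))*(-8076229) = -9255358434 - 8076229*sqrt(3416977)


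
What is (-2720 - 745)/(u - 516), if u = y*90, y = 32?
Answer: -1155/788 ≈ -1.4657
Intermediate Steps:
u = 2880 (u = 32*90 = 2880)
(-2720 - 745)/(u - 516) = (-2720 - 745)/(2880 - 516) = -3465/2364 = -3465*1/2364 = -1155/788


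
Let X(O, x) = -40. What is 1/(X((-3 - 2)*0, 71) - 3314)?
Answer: -1/3354 ≈ -0.00029815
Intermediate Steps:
1/(X((-3 - 2)*0, 71) - 3314) = 1/(-40 - 3314) = 1/(-3354) = -1/3354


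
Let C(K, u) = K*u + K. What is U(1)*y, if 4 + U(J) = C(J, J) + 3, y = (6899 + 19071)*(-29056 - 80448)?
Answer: -2843818880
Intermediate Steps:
C(K, u) = K + K*u
y = -2843818880 (y = 25970*(-109504) = -2843818880)
U(J) = -1 + J*(1 + J) (U(J) = -4 + (J*(1 + J) + 3) = -4 + (3 + J*(1 + J)) = -1 + J*(1 + J))
U(1)*y = (-1 + 1*(1 + 1))*(-2843818880) = (-1 + 1*2)*(-2843818880) = (-1 + 2)*(-2843818880) = 1*(-2843818880) = -2843818880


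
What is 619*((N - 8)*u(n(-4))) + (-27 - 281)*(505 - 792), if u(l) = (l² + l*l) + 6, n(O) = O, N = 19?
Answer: 347138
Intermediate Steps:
u(l) = 6 + 2*l² (u(l) = (l² + l²) + 6 = 2*l² + 6 = 6 + 2*l²)
619*((N - 8)*u(n(-4))) + (-27 - 281)*(505 - 792) = 619*((19 - 8)*(6 + 2*(-4)²)) + (-27 - 281)*(505 - 792) = 619*(11*(6 + 2*16)) - 308*(-287) = 619*(11*(6 + 32)) + 88396 = 619*(11*38) + 88396 = 619*418 + 88396 = 258742 + 88396 = 347138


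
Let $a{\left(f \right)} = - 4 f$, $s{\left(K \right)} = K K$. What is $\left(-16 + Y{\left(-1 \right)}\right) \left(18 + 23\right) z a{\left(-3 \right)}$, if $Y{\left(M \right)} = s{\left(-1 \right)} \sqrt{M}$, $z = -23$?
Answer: $181056 - 11316 i \approx 1.8106 \cdot 10^{5} - 11316.0 i$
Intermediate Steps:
$s{\left(K \right)} = K^{2}$
$Y{\left(M \right)} = \sqrt{M}$ ($Y{\left(M \right)} = \left(-1\right)^{2} \sqrt{M} = 1 \sqrt{M} = \sqrt{M}$)
$\left(-16 + Y{\left(-1 \right)}\right) \left(18 + 23\right) z a{\left(-3 \right)} = \left(-16 + \sqrt{-1}\right) \left(18 + 23\right) \left(-23\right) \left(\left(-4\right) \left(-3\right)\right) = \left(-16 + i\right) 41 \left(-23\right) 12 = \left(-656 + 41 i\right) \left(-23\right) 12 = \left(15088 - 943 i\right) 12 = 181056 - 11316 i$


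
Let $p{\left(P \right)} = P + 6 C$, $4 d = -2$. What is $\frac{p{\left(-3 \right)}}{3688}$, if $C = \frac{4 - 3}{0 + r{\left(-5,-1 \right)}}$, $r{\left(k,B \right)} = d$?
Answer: $- \frac{15}{3688} \approx -0.0040672$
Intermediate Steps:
$d = - \frac{1}{2}$ ($d = \frac{1}{4} \left(-2\right) = - \frac{1}{2} \approx -0.5$)
$r{\left(k,B \right)} = - \frac{1}{2}$
$C = -2$ ($C = \frac{4 - 3}{0 - \frac{1}{2}} = 1 \frac{1}{- \frac{1}{2}} = 1 \left(-2\right) = -2$)
$p{\left(P \right)} = -12 + P$ ($p{\left(P \right)} = P + 6 \left(-2\right) = P - 12 = -12 + P$)
$\frac{p{\left(-3 \right)}}{3688} = \frac{-12 - 3}{3688} = \left(-15\right) \frac{1}{3688} = - \frac{15}{3688}$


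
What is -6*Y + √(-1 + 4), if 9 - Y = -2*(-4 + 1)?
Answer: -18 + √3 ≈ -16.268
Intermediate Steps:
Y = 3 (Y = 9 - (-2)*(-4 + 1) = 9 - (-2)*(-3) = 9 - 1*6 = 9 - 6 = 3)
-6*Y + √(-1 + 4) = -6*3 + √(-1 + 4) = -18 + √3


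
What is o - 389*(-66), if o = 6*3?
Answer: 25692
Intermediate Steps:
o = 18
o - 389*(-66) = 18 - 389*(-66) = 18 + 25674 = 25692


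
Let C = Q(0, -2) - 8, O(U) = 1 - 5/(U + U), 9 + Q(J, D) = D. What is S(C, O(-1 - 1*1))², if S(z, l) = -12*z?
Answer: 51984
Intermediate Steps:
Q(J, D) = -9 + D
O(U) = 1 - 5/(2*U) (O(U) = 1 - 5*1/(2*U) = 1 - 5/(2*U))
C = -19 (C = (-9 - 2) - 8 = -11 - 8 = -19)
S(C, O(-1 - 1*1))² = (-12*(-19))² = 228² = 51984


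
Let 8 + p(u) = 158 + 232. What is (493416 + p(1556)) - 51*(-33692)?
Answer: 2212090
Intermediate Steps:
p(u) = 382 (p(u) = -8 + (158 + 232) = -8 + 390 = 382)
(493416 + p(1556)) - 51*(-33692) = (493416 + 382) - 51*(-33692) = 493798 - 1*(-1718292) = 493798 + 1718292 = 2212090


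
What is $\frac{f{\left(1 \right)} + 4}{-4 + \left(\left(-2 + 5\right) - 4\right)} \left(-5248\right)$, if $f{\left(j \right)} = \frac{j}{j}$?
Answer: $5248$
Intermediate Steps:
$f{\left(j \right)} = 1$
$\frac{f{\left(1 \right)} + 4}{-4 + \left(\left(-2 + 5\right) - 4\right)} \left(-5248\right) = \frac{1 + 4}{-4 + \left(\left(-2 + 5\right) - 4\right)} \left(-5248\right) = \frac{5}{-4 + \left(3 - 4\right)} \left(-5248\right) = \frac{5}{-4 - 1} \left(-5248\right) = \frac{5}{-5} \left(-5248\right) = 5 \left(- \frac{1}{5}\right) \left(-5248\right) = \left(-1\right) \left(-5248\right) = 5248$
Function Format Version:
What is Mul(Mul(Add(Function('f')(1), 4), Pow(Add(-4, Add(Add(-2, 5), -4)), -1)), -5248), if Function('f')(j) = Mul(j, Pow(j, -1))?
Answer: 5248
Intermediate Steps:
Function('f')(j) = 1
Mul(Mul(Add(Function('f')(1), 4), Pow(Add(-4, Add(Add(-2, 5), -4)), -1)), -5248) = Mul(Mul(Add(1, 4), Pow(Add(-4, Add(Add(-2, 5), -4)), -1)), -5248) = Mul(Mul(5, Pow(Add(-4, Add(3, -4)), -1)), -5248) = Mul(Mul(5, Pow(Add(-4, -1), -1)), -5248) = Mul(Mul(5, Pow(-5, -1)), -5248) = Mul(Mul(5, Rational(-1, 5)), -5248) = Mul(-1, -5248) = 5248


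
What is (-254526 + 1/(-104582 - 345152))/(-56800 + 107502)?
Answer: -114468996085/22802413268 ≈ -5.0200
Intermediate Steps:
(-254526 + 1/(-104582 - 345152))/(-56800 + 107502) = (-254526 + 1/(-449734))/50702 = (-254526 - 1/449734)*(1/50702) = -114468996085/449734*1/50702 = -114468996085/22802413268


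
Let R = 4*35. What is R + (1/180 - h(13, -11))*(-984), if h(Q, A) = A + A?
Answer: -322702/15 ≈ -21513.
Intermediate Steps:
h(Q, A) = 2*A
R = 140
R + (1/180 - h(13, -11))*(-984) = 140 + (1/180 - 2*(-11))*(-984) = 140 + (1/180 - 1*(-22))*(-984) = 140 + (1/180 + 22)*(-984) = 140 + (3961/180)*(-984) = 140 - 324802/15 = -322702/15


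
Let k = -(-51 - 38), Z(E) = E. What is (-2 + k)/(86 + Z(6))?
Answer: 87/92 ≈ 0.94565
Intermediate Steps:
k = 89 (k = -1*(-89) = 89)
(-2 + k)/(86 + Z(6)) = (-2 + 89)/(86 + 6) = 87/92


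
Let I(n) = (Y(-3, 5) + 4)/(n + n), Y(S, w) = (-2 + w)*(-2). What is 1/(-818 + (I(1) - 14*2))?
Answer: -1/847 ≈ -0.0011806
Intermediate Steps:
Y(S, w) = 4 - 2*w
I(n) = -1/n (I(n) = ((4 - 2*5) + 4)/(n + n) = ((4 - 10) + 4)/((2*n)) = (-6 + 4)*(1/(2*n)) = -1/n)
1/(-818 + (I(1) - 14*2)) = 1/(-818 + (-1/1 - 14*2)) = 1/(-818 + (-1*1 - 28)) = 1/(-818 + (-1 - 28)) = 1/(-818 - 29) = 1/(-847) = -1/847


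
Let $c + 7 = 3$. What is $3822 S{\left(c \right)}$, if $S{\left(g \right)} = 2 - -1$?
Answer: $11466$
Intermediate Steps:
$c = -4$ ($c = -7 + 3 = -4$)
$S{\left(g \right)} = 3$ ($S{\left(g \right)} = 2 + 1 = 3$)
$3822 S{\left(c \right)} = 3822 \cdot 3 = 11466$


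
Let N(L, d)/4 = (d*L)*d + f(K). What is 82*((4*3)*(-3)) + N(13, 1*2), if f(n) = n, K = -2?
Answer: -2752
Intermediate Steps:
N(L, d) = -8 + 4*L*d² (N(L, d) = 4*((d*L)*d - 2) = 4*((L*d)*d - 2) = 4*(L*d² - 2) = 4*(-2 + L*d²) = -8 + 4*L*d²)
82*((4*3)*(-3)) + N(13, 1*2) = 82*((4*3)*(-3)) + (-8 + 4*13*(1*2)²) = 82*(12*(-3)) + (-8 + 4*13*2²) = 82*(-36) + (-8 + 4*13*4) = -2952 + (-8 + 208) = -2952 + 200 = -2752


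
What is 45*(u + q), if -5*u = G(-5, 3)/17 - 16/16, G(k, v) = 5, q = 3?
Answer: 2403/17 ≈ 141.35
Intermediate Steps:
u = 12/85 (u = -(5/17 - 16/16)/5 = -(5*(1/17) - 16*1/16)/5 = -(5/17 - 1)/5 = -⅕*(-12/17) = 12/85 ≈ 0.14118)
45*(u + q) = 45*(12/85 + 3) = 45*(267/85) = 2403/17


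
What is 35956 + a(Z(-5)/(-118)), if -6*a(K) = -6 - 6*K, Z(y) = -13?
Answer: 4242939/118 ≈ 35957.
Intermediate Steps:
a(K) = 1 + K (a(K) = -(-6 - 6*K)/6 = 1 + K)
35956 + a(Z(-5)/(-118)) = 35956 + (1 - 13/(-118)) = 35956 + (1 - 13*(-1/118)) = 35956 + (1 + 13/118) = 35956 + 131/118 = 4242939/118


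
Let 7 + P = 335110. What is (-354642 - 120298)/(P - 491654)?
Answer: 474940/156551 ≈ 3.0338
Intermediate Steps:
P = 335103 (P = -7 + 335110 = 335103)
(-354642 - 120298)/(P - 491654) = (-354642 - 120298)/(335103 - 491654) = -474940/(-156551) = -474940*(-1/156551) = 474940/156551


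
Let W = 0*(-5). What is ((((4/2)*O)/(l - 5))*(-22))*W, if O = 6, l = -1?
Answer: 0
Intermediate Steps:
W = 0
((((4/2)*O)/(l - 5))*(-22))*W = ((((4/2)*6)/(-1 - 5))*(-22))*0 = ((((4*(½))*6)/(-6))*(-22))*0 = (((2*6)*(-⅙))*(-22))*0 = ((12*(-⅙))*(-22))*0 = -2*(-22)*0 = 44*0 = 0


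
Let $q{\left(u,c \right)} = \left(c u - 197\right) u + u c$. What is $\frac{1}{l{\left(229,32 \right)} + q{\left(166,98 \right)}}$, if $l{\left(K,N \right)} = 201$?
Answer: $\frac{1}{2684255} \approx 3.7254 \cdot 10^{-7}$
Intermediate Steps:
$q{\left(u,c \right)} = c u + u \left(-197 + c u\right)$ ($q{\left(u,c \right)} = \left(-197 + c u\right) u + c u = u \left(-197 + c u\right) + c u = c u + u \left(-197 + c u\right)$)
$\frac{1}{l{\left(229,32 \right)} + q{\left(166,98 \right)}} = \frac{1}{201 + 166 \left(-197 + 98 + 98 \cdot 166\right)} = \frac{1}{201 + 166 \left(-197 + 98 + 16268\right)} = \frac{1}{201 + 166 \cdot 16169} = \frac{1}{201 + 2684054} = \frac{1}{2684255}$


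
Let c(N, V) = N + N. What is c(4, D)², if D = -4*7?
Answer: 64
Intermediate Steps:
D = -28
c(N, V) = 2*N
c(4, D)² = (2*4)² = 8² = 64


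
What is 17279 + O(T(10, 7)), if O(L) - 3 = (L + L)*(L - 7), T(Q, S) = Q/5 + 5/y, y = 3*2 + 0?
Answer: 310651/18 ≈ 17258.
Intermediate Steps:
y = 6 (y = 6 + 0 = 6)
T(Q, S) = ⅚ + Q/5 (T(Q, S) = Q/5 + 5/6 = Q*(⅕) + 5*(⅙) = Q/5 + ⅚ = ⅚ + Q/5)
O(L) = 3 + 2*L*(-7 + L) (O(L) = 3 + (L + L)*(L - 7) = 3 + (2*L)*(-7 + L) = 3 + 2*L*(-7 + L))
17279 + O(T(10, 7)) = 17279 + (3 - 14*(⅚ + (⅕)*10) + 2*(⅚ + (⅕)*10)²) = 17279 + (3 - 14*(⅚ + 2) + 2*(⅚ + 2)²) = 17279 + (3 - 14*17/6 + 2*(17/6)²) = 17279 + (3 - 119/3 + 2*(289/36)) = 17279 + (3 - 119/3 + 289/18) = 17279 - 371/18 = 310651/18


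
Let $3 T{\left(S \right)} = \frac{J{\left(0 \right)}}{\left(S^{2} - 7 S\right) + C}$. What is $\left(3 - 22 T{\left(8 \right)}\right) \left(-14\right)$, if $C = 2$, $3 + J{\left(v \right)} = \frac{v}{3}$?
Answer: $- \frac{364}{5} \approx -72.8$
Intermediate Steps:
$J{\left(v \right)} = -3 + \frac{v}{3}$
$T{\left(S \right)} = - \frac{1}{2 + S^{2} - 7 S}$ ($T{\left(S \right)} = \frac{\left(-3 + \frac{1}{3} \cdot 0\right) \frac{1}{\left(S^{2} - 7 S\right) + 2}}{3} = \frac{\left(-3 + 0\right) \frac{1}{2 + S^{2} - 7 S}}{3} = \frac{\left(-3\right) \frac{1}{2 + S^{2} - 7 S}}{3} = - \frac{1}{2 + S^{2} - 7 S}$)
$\left(3 - 22 T{\left(8 \right)}\right) \left(-14\right) = \left(3 - 22 \left(- \frac{1}{2 + 8^{2} - 56}\right)\right) \left(-14\right) = \left(3 - 22 \left(- \frac{1}{2 + 64 - 56}\right)\right) \left(-14\right) = \left(3 - 22 \left(- \frac{1}{10}\right)\right) \left(-14\right) = \left(3 - 22 \left(\left(-1\right) \frac{1}{10}\right)\right) \left(-14\right) = \left(3 - - \frac{11}{5}\right) \left(-14\right) = \left(3 + \frac{11}{5}\right) \left(-14\right) = \frac{26}{5} \left(-14\right) = - \frac{364}{5}$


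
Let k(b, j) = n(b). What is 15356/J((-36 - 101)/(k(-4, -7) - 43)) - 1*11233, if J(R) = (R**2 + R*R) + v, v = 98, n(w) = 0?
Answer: -607178294/54685 ≈ -11103.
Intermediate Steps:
k(b, j) = 0
J(R) = 98 + 2*R**2 (J(R) = (R**2 + R*R) + 98 = (R**2 + R**2) + 98 = 2*R**2 + 98 = 98 + 2*R**2)
15356/J((-36 - 101)/(k(-4, -7) - 43)) - 1*11233 = 15356/(98 + 2*((-36 - 101)/(0 - 43))**2) - 1*11233 = 15356/(98 + 2*(-137/(-43))**2) - 11233 = 15356/(98 + 2*(-137*(-1/43))**2) - 11233 = 15356/(98 + 2*(137/43)**2) - 11233 = 15356/(98 + 2*(18769/1849)) - 11233 = 15356/(98 + 37538/1849) - 11233 = 15356/(218740/1849) - 11233 = 15356*(1849/218740) - 11233 = 7098311/54685 - 11233 = -607178294/54685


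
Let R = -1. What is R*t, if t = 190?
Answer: -190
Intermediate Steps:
R*t = -1*190 = -190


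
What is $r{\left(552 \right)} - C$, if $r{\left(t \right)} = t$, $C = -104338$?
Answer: $104890$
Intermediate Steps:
$r{\left(552 \right)} - C = 552 - -104338 = 552 + 104338 = 104890$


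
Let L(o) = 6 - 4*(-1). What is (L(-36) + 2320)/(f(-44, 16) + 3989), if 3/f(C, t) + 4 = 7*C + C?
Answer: 829480/1420081 ≈ 0.58411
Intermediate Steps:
f(C, t) = 3/(-4 + 8*C) (f(C, t) = 3/(-4 + (7*C + C)) = 3/(-4 + 8*C))
L(o) = 10 (L(o) = 6 + 4 = 10)
(L(-36) + 2320)/(f(-44, 16) + 3989) = (10 + 2320)/(3/(4*(-1 + 2*(-44))) + 3989) = 2330/(3/(4*(-1 - 88)) + 3989) = 2330/((¾)/(-89) + 3989) = 2330/((¾)*(-1/89) + 3989) = 2330/(-3/356 + 3989) = 2330/(1420081/356) = 2330*(356/1420081) = 829480/1420081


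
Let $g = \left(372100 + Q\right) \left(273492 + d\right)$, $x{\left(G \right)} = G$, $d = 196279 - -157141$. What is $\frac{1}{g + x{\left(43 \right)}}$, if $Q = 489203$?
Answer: $\frac{1}{539961186379} \approx 1.852 \cdot 10^{-12}$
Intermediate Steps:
$d = 353420$ ($d = 196279 + 157141 = 353420$)
$g = 539961186336$ ($g = \left(372100 + 489203\right) \left(273492 + 353420\right) = 861303 \cdot 626912 = 539961186336$)
$\frac{1}{g + x{\left(43 \right)}} = \frac{1}{539961186336 + 43} = \frac{1}{539961186379}$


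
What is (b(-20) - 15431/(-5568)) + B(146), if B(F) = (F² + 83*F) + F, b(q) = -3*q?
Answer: 187322951/5568 ≈ 33643.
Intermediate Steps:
B(F) = F² + 84*F
(b(-20) - 15431/(-5568)) + B(146) = (-3*(-20) - 15431/(-5568)) + 146*(84 + 146) = (60 - 15431*(-1/5568)) + 146*230 = (60 + 15431/5568) + 33580 = 349511/5568 + 33580 = 187322951/5568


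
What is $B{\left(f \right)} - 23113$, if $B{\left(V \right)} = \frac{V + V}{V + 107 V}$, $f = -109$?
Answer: $- \frac{1248101}{54} \approx -23113.0$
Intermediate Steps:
$B{\left(V \right)} = \frac{1}{54}$ ($B{\left(V \right)} = \frac{2 V}{108 V} = 2 V \frac{1}{108 V} = \frac{1}{54}$)
$B{\left(f \right)} - 23113 = \frac{1}{54} - 23113 = - \frac{1248101}{54}$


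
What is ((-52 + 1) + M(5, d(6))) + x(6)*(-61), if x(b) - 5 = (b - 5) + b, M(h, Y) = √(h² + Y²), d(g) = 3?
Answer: -783 + √34 ≈ -777.17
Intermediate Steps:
M(h, Y) = √(Y² + h²)
x(b) = 2*b (x(b) = 5 + ((b - 5) + b) = 5 + ((-5 + b) + b) = 5 + (-5 + 2*b) = 2*b)
((-52 + 1) + M(5, d(6))) + x(6)*(-61) = ((-52 + 1) + √(3² + 5²)) + (2*6)*(-61) = (-51 + √(9 + 25)) + 12*(-61) = (-51 + √34) - 732 = -783 + √34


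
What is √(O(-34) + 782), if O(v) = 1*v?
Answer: 2*√187 ≈ 27.350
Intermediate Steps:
O(v) = v
√(O(-34) + 782) = √(-34 + 782) = √748 = 2*√187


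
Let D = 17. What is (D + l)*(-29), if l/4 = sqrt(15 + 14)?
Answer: -493 - 116*sqrt(29) ≈ -1117.7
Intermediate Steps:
l = 4*sqrt(29) (l = 4*sqrt(15 + 14) = 4*sqrt(29) ≈ 21.541)
(D + l)*(-29) = (17 + 4*sqrt(29))*(-29) = -493 - 116*sqrt(29)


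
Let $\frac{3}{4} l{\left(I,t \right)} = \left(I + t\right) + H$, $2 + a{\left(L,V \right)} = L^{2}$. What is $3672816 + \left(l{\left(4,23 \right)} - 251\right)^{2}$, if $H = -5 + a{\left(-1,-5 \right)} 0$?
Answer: $\frac{33497569}{9} \approx 3.722 \cdot 10^{6}$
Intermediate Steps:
$a{\left(L,V \right)} = -2 + L^{2}$
$H = -5$ ($H = -5 + \left(-2 + \left(-1\right)^{2}\right) 0 = -5 + \left(-2 + 1\right) 0 = -5 - 0 = -5 + 0 = -5$)
$l{\left(I,t \right)} = - \frac{20}{3} + \frac{4 I}{3} + \frac{4 t}{3}$ ($l{\left(I,t \right)} = \frac{4 \left(\left(I + t\right) - 5\right)}{3} = \frac{4 \left(-5 + I + t\right)}{3} = - \frac{20}{3} + \frac{4 I}{3} + \frac{4 t}{3}$)
$3672816 + \left(l{\left(4,23 \right)} - 251\right)^{2} = 3672816 + \left(\left(- \frac{20}{3} + \frac{4}{3} \cdot 4 + \frac{4}{3} \cdot 23\right) - 251\right)^{2} = 3672816 + \left(\left(- \frac{20}{3} + \frac{16}{3} + \frac{92}{3}\right) - 251\right)^{2} = 3672816 + \left(\frac{88}{3} - 251\right)^{2} = 3672816 + \left(- \frac{665}{3}\right)^{2} = 3672816 + \frac{442225}{9} = \frac{33497569}{9}$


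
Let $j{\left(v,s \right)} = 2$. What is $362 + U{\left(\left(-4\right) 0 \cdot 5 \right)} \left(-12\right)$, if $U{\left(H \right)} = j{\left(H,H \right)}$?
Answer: $338$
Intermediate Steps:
$U{\left(H \right)} = 2$
$362 + U{\left(\left(-4\right) 0 \cdot 5 \right)} \left(-12\right) = 362 + 2 \left(-12\right) = 362 - 24 = 338$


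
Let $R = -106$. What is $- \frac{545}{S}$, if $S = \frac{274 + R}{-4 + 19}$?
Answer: $- \frac{2725}{56} \approx -48.661$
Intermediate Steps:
$S = \frac{56}{5}$ ($S = \frac{274 - 106}{-4 + 19} = \frac{168}{15} = 168 \cdot \frac{1}{15} = \frac{56}{5} \approx 11.2$)
$- \frac{545}{S} = - \frac{545}{\frac{56}{5}} = \left(-545\right) \frac{5}{56} = - \frac{2725}{56}$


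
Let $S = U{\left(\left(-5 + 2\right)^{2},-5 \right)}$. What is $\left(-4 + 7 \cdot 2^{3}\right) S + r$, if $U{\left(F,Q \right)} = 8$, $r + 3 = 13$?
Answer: $426$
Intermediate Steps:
$r = 10$ ($r = -3 + 13 = 10$)
$S = 8$
$\left(-4 + 7 \cdot 2^{3}\right) S + r = \left(-4 + 7 \cdot 2^{3}\right) 8 + 10 = \left(-4 + 7 \cdot 8\right) 8 + 10 = \left(-4 + 56\right) 8 + 10 = 52 \cdot 8 + 10 = 416 + 10 = 426$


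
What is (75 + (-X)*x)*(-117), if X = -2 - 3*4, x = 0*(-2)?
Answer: -8775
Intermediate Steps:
x = 0
X = -14 (X = -2 - 12 = -14)
(75 + (-X)*x)*(-117) = (75 - 1*(-14)*0)*(-117) = (75 + 14*0)*(-117) = (75 + 0)*(-117) = 75*(-117) = -8775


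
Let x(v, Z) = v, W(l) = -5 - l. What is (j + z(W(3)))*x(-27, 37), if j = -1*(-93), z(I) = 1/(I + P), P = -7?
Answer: -12546/5 ≈ -2509.2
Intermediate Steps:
z(I) = 1/(-7 + I) (z(I) = 1/(I - 7) = 1/(-7 + I))
j = 93
(j + z(W(3)))*x(-27, 37) = (93 + 1/(-7 + (-5 - 1*3)))*(-27) = (93 + 1/(-7 + (-5 - 3)))*(-27) = (93 + 1/(-7 - 8))*(-27) = (93 + 1/(-15))*(-27) = (93 - 1/15)*(-27) = (1394/15)*(-27) = -12546/5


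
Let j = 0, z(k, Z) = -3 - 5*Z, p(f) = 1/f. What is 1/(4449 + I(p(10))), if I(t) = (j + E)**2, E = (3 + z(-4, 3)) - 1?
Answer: 1/4705 ≈ 0.00021254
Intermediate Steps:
z(k, Z) = -3 - 5*Z
E = -16 (E = (3 + (-3 - 5*3)) - 1 = (3 + (-3 - 15)) - 1 = (3 - 18) - 1 = -15 - 1 = -16)
I(t) = 256 (I(t) = (0 - 16)**2 = (-16)**2 = 256)
1/(4449 + I(p(10))) = 1/(4449 + 256) = 1/4705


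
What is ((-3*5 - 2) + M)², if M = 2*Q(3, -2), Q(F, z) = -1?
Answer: 361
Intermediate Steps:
M = -2 (M = 2*(-1) = -2)
((-3*5 - 2) + M)² = ((-3*5 - 2) - 2)² = ((-15 - 2) - 2)² = (-17 - 2)² = (-19)² = 361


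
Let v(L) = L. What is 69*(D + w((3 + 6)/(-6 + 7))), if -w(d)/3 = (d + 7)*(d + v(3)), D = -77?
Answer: -45057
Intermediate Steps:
w(d) = -3*(3 + d)*(7 + d) (w(d) = -3*(d + 7)*(d + 3) = -3*(7 + d)*(3 + d) = -3*(3 + d)*(7 + d))
69*(D + w((3 + 6)/(-6 + 7))) = 69*(-77 + (-63 - 30*(3 + 6)/(-6 + 7) - 3*(3 + 6)²/(-6 + 7)²)) = 69*(-77 + (-63 - 270/1 - 3*(9/1)²)) = 69*(-77 + (-63 - 270 - 3*(9*1)²)) = 69*(-77 + (-63 - 30*9 - 3*9²)) = 69*(-77 + (-63 - 270 - 3*81)) = 69*(-77 + (-63 - 270 - 243)) = 69*(-77 - 576) = 69*(-653) = -45057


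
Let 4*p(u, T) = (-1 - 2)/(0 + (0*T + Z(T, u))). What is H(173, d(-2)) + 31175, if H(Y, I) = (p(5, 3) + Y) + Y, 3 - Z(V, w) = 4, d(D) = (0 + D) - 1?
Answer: 126087/4 ≈ 31522.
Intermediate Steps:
d(D) = -1 + D (d(D) = D - 1 = -1 + D)
Z(V, w) = -1 (Z(V, w) = 3 - 1*4 = 3 - 4 = -1)
p(u, T) = ¾ (p(u, T) = ((-1 - 2)/(0 + (0*T - 1)))/4 = (-3/(0 + (0 - 1)))/4 = (-3/(0 - 1))/4 = (-3/(-1))/4 = (-3*(-1))/4 = (¼)*3 = ¾)
H(Y, I) = ¾ + 2*Y (H(Y, I) = (¾ + Y) + Y = ¾ + 2*Y)
H(173, d(-2)) + 31175 = (¾ + 2*173) + 31175 = (¾ + 346) + 31175 = 1387/4 + 31175 = 126087/4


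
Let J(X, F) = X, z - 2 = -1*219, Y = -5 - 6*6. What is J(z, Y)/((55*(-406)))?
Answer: 31/3190 ≈ 0.0097179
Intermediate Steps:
Y = -41 (Y = -5 - 36 = -41)
z = -217 (z = 2 - 1*219 = 2 - 219 = -217)
J(z, Y)/((55*(-406))) = -217/(55*(-406)) = -217/(-22330) = -217*(-1/22330) = 31/3190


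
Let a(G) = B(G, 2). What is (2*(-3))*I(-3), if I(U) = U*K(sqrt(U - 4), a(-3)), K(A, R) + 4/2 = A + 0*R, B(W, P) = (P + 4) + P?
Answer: -36 + 18*I*sqrt(7) ≈ -36.0 + 47.624*I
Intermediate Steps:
B(W, P) = 4 + 2*P (B(W, P) = (4 + P) + P = 4 + 2*P)
a(G) = 8 (a(G) = 4 + 2*2 = 4 + 4 = 8)
K(A, R) = -2 + A (K(A, R) = -2 + (A + 0*R) = -2 + (A + 0) = -2 + A)
I(U) = U*(-2 + sqrt(-4 + U)) (I(U) = U*(-2 + sqrt(U - 4)) = U*(-2 + sqrt(-4 + U)))
(2*(-3))*I(-3) = (2*(-3))*(-3*(-2 + sqrt(-4 - 3))) = -(-18)*(-2 + sqrt(-7)) = -(-18)*(-2 + I*sqrt(7)) = -6*(6 - 3*I*sqrt(7)) = -36 + 18*I*sqrt(7)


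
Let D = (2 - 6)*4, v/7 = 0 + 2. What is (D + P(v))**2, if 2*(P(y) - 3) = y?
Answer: 36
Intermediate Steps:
v = 14 (v = 7*(0 + 2) = 7*2 = 14)
P(y) = 3 + y/2
D = -16 (D = -4*4 = -16)
(D + P(v))**2 = (-16 + (3 + (1/2)*14))**2 = (-16 + (3 + 7))**2 = (-16 + 10)**2 = (-6)**2 = 36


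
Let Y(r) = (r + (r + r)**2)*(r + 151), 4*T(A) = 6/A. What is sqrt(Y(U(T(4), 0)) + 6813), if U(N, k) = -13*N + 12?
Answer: sqrt(10252518)/16 ≈ 200.12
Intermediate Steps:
T(A) = 3/(2*A) (T(A) = (6/A)/4 = 3/(2*A))
U(N, k) = 12 - 13*N
Y(r) = (151 + r)*(r + 4*r**2) (Y(r) = (r + (2*r)**2)*(151 + r) = (r + 4*r**2)*(151 + r) = (151 + r)*(r + 4*r**2))
sqrt(Y(U(T(4), 0)) + 6813) = sqrt((12 - 39/(2*4))*(151 + 4*(12 - 39/(2*4))**2 + 605*(12 - 39/(2*4))) + 6813) = sqrt((12 - 13*3/8)*(151 + 4*(12 - 13*3/8)**2 + 605*(12 - 13*3/8)) + 6813) = sqrt((12 - 39/8)*(151 + 4*(12 - 39/8)**2 + 605*(12 - 39/8)) + 6813) = sqrt(57*(151 + 4*(57/8)**2 + 605*(57/8))/8 + 6813) = sqrt(57*(151 + 4*(3249/64) + 34485/8)/8 + 6813) = sqrt(57*(151 + 3249/16 + 34485/8)/8 + 6813) = sqrt((57/8)*(74635/16) + 6813) = sqrt(4254195/128 + 6813) = sqrt(5126259/128) = sqrt(10252518)/16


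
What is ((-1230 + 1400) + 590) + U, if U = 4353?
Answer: 5113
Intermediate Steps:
((-1230 + 1400) + 590) + U = ((-1230 + 1400) + 590) + 4353 = (170 + 590) + 4353 = 760 + 4353 = 5113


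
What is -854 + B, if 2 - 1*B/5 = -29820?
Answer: 148256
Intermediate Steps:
B = 149110 (B = 10 - 5*(-29820) = 10 + 149100 = 149110)
-854 + B = -854 + 149110 = 148256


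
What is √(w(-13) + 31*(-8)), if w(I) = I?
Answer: 3*I*√29 ≈ 16.155*I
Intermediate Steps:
√(w(-13) + 31*(-8)) = √(-13 + 31*(-8)) = √(-13 - 248) = √(-261) = 3*I*√29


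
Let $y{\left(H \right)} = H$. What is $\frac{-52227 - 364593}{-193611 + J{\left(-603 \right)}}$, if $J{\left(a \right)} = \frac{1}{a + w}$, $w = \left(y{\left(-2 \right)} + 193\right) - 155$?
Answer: $\frac{118168470}{54888719} \approx 2.1529$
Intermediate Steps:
$w = 36$ ($w = \left(-2 + 193\right) - 155 = 191 - 155 = 36$)
$J{\left(a \right)} = \frac{1}{36 + a}$ ($J{\left(a \right)} = \frac{1}{a + 36} = \frac{1}{36 + a}$)
$\frac{-52227 - 364593}{-193611 + J{\left(-603 \right)}} = \frac{-52227 - 364593}{-193611 + \frac{1}{36 - 603}} = - \frac{416820}{-193611 + \frac{1}{-567}} = - \frac{416820}{-193611 - \frac{1}{567}} = - \frac{416820}{- \frac{109777438}{567}} = \left(-416820\right) \left(- \frac{567}{109777438}\right) = \frac{118168470}{54888719}$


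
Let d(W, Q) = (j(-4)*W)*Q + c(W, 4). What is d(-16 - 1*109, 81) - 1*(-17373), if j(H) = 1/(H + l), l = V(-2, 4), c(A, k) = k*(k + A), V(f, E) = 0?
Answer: 77681/4 ≈ 19420.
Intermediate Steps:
c(A, k) = k*(A + k)
l = 0
j(H) = 1/H (j(H) = 1/(H + 0) = 1/H)
d(W, Q) = 16 + 4*W - Q*W/4 (d(W, Q) = (W/(-4))*Q + 4*(W + 4) = (-W/4)*Q + 4*(4 + W) = -Q*W/4 + (16 + 4*W) = 16 + 4*W - Q*W/4)
d(-16 - 1*109, 81) - 1*(-17373) = (16 + 4*(-16 - 1*109) - ¼*81*(-16 - 1*109)) - 1*(-17373) = (16 + 4*(-16 - 109) - ¼*81*(-16 - 109)) + 17373 = (16 + 4*(-125) - ¼*81*(-125)) + 17373 = (16 - 500 + 10125/4) + 17373 = 8189/4 + 17373 = 77681/4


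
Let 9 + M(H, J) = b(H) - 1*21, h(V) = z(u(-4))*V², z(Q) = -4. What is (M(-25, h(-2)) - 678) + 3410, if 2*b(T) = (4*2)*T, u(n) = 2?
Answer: 2602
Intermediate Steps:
b(T) = 4*T (b(T) = ((4*2)*T)/2 = (8*T)/2 = 4*T)
h(V) = -4*V²
M(H, J) = -30 + 4*H (M(H, J) = -9 + (4*H - 1*21) = -9 + (4*H - 21) = -9 + (-21 + 4*H) = -30 + 4*H)
(M(-25, h(-2)) - 678) + 3410 = ((-30 + 4*(-25)) - 678) + 3410 = ((-30 - 100) - 678) + 3410 = (-130 - 678) + 3410 = -808 + 3410 = 2602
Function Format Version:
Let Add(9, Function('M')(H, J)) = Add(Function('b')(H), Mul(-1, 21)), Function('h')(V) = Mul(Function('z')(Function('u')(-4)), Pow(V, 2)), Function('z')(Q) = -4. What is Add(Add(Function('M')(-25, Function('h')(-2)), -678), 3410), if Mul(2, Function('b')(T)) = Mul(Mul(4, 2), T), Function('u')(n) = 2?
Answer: 2602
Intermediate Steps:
Function('b')(T) = Mul(4, T) (Function('b')(T) = Mul(Rational(1, 2), Mul(Mul(4, 2), T)) = Mul(Rational(1, 2), Mul(8, T)) = Mul(4, T))
Function('h')(V) = Mul(-4, Pow(V, 2))
Function('M')(H, J) = Add(-30, Mul(4, H)) (Function('M')(H, J) = Add(-9, Add(Mul(4, H), Mul(-1, 21))) = Add(-9, Add(Mul(4, H), -21)) = Add(-9, Add(-21, Mul(4, H))) = Add(-30, Mul(4, H)))
Add(Add(Function('M')(-25, Function('h')(-2)), -678), 3410) = Add(Add(Add(-30, Mul(4, -25)), -678), 3410) = Add(Add(Add(-30, -100), -678), 3410) = Add(Add(-130, -678), 3410) = Add(-808, 3410) = 2602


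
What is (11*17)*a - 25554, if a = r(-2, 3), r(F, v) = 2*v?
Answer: -24432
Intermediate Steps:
a = 6 (a = 2*3 = 6)
(11*17)*a - 25554 = (11*17)*6 - 25554 = 187*6 - 25554 = 1122 - 25554 = -24432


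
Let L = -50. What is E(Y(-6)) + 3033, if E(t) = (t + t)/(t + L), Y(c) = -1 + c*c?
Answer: 9085/3 ≈ 3028.3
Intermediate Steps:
Y(c) = -1 + c²
E(t) = 2*t/(-50 + t) (E(t) = (t + t)/(t - 50) = (2*t)/(-50 + t) = 2*t/(-50 + t))
E(Y(-6)) + 3033 = 2*(-1 + (-6)²)/(-50 + (-1 + (-6)²)) + 3033 = 2*(-1 + 36)/(-50 + (-1 + 36)) + 3033 = 2*35/(-50 + 35) + 3033 = 2*35/(-15) + 3033 = 2*35*(-1/15) + 3033 = -14/3 + 3033 = 9085/3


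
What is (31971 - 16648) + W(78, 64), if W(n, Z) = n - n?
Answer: 15323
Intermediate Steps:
W(n, Z) = 0
(31971 - 16648) + W(78, 64) = (31971 - 16648) + 0 = 15323 + 0 = 15323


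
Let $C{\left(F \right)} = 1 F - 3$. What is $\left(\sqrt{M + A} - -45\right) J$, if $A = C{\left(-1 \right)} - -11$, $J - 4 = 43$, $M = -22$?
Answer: $2115 + 47 i \sqrt{15} \approx 2115.0 + 182.03 i$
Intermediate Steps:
$J = 47$ ($J = 4 + 43 = 47$)
$C{\left(F \right)} = -3 + F$ ($C{\left(F \right)} = F - 3 = -3 + F$)
$A = 7$ ($A = \left(-3 - 1\right) - -11 = -4 + 11 = 7$)
$\left(\sqrt{M + A} - -45\right) J = \left(\sqrt{-22 + 7} - -45\right) 47 = \left(\sqrt{-15} + 45\right) 47 = \left(i \sqrt{15} + 45\right) 47 = \left(45 + i \sqrt{15}\right) 47 = 2115 + 47 i \sqrt{15}$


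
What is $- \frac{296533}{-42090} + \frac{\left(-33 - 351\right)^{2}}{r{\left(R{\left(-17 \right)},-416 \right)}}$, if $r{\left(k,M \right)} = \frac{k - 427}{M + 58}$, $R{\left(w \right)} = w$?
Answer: $\frac{185169259081}{1557330} \approx 1.189 \cdot 10^{5}$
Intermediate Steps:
$r{\left(k,M \right)} = \frac{-427 + k}{58 + M}$
$- \frac{296533}{-42090} + \frac{\left(-33 - 351\right)^{2}}{r{\left(R{\left(-17 \right)},-416 \right)}} = - \frac{296533}{-42090} + \frac{\left(-33 - 351\right)^{2}}{\frac{1}{58 - 416} \left(-427 - 17\right)} = \left(-296533\right) \left(- \frac{1}{42090}\right) + \frac{\left(-384\right)^{2}}{\frac{1}{-358} \left(-444\right)} = \frac{296533}{42090} + \frac{147456}{\left(- \frac{1}{358}\right) \left(-444\right)} = \frac{296533}{42090} + \frac{147456}{\frac{222}{179}} = \frac{296533}{42090} + 147456 \cdot \frac{179}{222} = \frac{296533}{42090} + \frac{4399104}{37} = \frac{185169259081}{1557330}$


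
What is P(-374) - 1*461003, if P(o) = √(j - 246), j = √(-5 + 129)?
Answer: -461003 + I*√(246 - 2*√31) ≈ -4.61e+5 + 15.325*I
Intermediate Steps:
j = 2*√31 (j = √124 = 2*√31 ≈ 11.136)
P(o) = √(-246 + 2*√31) (P(o) = √(2*√31 - 246) = √(-246 + 2*√31))
P(-374) - 1*461003 = √(-246 + 2*√31) - 1*461003 = √(-246 + 2*√31) - 461003 = -461003 + √(-246 + 2*√31)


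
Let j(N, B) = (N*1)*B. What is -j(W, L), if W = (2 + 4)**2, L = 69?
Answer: -2484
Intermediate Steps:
W = 36 (W = 6**2 = 36)
j(N, B) = B*N (j(N, B) = N*B = B*N)
-j(W, L) = -69*36 = -1*2484 = -2484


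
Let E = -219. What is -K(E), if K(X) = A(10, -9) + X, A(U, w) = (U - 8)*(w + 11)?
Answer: 215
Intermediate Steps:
A(U, w) = (-8 + U)*(11 + w)
K(X) = 4 + X (K(X) = (-88 - 8*(-9) + 11*10 + 10*(-9)) + X = (-88 + 72 + 110 - 90) + X = 4 + X)
-K(E) = -(4 - 219) = -1*(-215) = 215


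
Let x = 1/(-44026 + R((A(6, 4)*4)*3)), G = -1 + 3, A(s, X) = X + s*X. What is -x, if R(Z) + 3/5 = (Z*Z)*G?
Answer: -5/908827 ≈ -5.5016e-6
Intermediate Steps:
A(s, X) = X + X*s
G = 2
R(Z) = -⅗ + 2*Z² (R(Z) = -⅗ + (Z*Z)*2 = -⅗ + Z²*2 = -⅗ + 2*Z²)
x = 5/908827 (x = 1/(-44026 + (-⅗ + 2*(((4*(1 + 6))*4)*3)²)) = 1/(-44026 + (-⅗ + 2*(((4*7)*4)*3)²)) = 1/(-44026 + (-⅗ + 2*((28*4)*3)²)) = 1/(-44026 + (-⅗ + 2*(112*3)²)) = 1/(-44026 + (-⅗ + 2*336²)) = 1/(-44026 + (-⅗ + 2*112896)) = 1/(-44026 + (-⅗ + 225792)) = 1/(-44026 + 1128957/5) = 1/(908827/5) = 5/908827 ≈ 5.5016e-6)
-x = -1*5/908827 = -5/908827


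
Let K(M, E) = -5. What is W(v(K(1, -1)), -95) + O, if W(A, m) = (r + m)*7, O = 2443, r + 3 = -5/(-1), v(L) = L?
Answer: 1792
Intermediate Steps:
r = 2 (r = -3 - 5/(-1) = -3 - 5*(-1) = -3 + 5 = 2)
W(A, m) = 14 + 7*m (W(A, m) = (2 + m)*7 = 14 + 7*m)
W(v(K(1, -1)), -95) + O = (14 + 7*(-95)) + 2443 = (14 - 665) + 2443 = -651 + 2443 = 1792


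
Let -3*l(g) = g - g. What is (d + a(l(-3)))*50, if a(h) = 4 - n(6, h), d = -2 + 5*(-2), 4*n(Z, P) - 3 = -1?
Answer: -425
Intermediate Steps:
l(g) = 0 (l(g) = -(g - g)/3 = -⅓*0 = 0)
n(Z, P) = ½ (n(Z, P) = ¾ + (¼)*(-1) = ¾ - ¼ = ½)
d = -12 (d = -2 - 10 = -12)
a(h) = 7/2 (a(h) = 4 - 1*½ = 4 - ½ = 7/2)
(d + a(l(-3)))*50 = (-12 + 7/2)*50 = -17/2*50 = -425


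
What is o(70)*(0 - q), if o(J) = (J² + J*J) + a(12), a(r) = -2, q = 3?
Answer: -29394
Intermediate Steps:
o(J) = -2 + 2*J² (o(J) = (J² + J*J) - 2 = (J² + J²) - 2 = 2*J² - 2 = -2 + 2*J²)
o(70)*(0 - q) = (-2 + 2*70²)*(0 - 1*3) = (-2 + 2*4900)*(0 - 3) = (-2 + 9800)*(-3) = 9798*(-3) = -29394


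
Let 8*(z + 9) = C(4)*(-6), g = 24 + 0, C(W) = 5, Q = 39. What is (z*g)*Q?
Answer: -11934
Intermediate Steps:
g = 24
z = -51/4 (z = -9 + (5*(-6))/8 = -9 + (⅛)*(-30) = -9 - 15/4 = -51/4 ≈ -12.750)
(z*g)*Q = -51/4*24*39 = -306*39 = -11934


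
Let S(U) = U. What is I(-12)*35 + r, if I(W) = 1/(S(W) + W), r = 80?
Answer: 1885/24 ≈ 78.542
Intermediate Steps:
I(W) = 1/(2*W) (I(W) = 1/(W + W) = 1/(2*W))
I(-12)*35 + r = ((1/2)/(-12))*35 + 80 = ((1/2)*(-1/12))*35 + 80 = -1/24*35 + 80 = -35/24 + 80 = 1885/24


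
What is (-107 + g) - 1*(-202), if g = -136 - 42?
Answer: -83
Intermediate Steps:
g = -178
(-107 + g) - 1*(-202) = (-107 - 178) - 1*(-202) = -285 + 202 = -83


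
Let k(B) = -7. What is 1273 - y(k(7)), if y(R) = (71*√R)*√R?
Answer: 1770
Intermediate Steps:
y(R) = 71*R
1273 - y(k(7)) = 1273 - 71*(-7) = 1273 - 1*(-497) = 1273 + 497 = 1770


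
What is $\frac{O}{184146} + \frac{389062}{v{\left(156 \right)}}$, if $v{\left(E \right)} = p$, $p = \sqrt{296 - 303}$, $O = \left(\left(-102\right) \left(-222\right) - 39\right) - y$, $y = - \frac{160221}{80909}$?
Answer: $\frac{304851361}{2483178119} - \frac{389062 i \sqrt{7}}{7} \approx 0.12277 - 1.4705 \cdot 10^{5} i$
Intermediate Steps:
$y = - \frac{160221}{80909}$ ($y = \left(-160221\right) \frac{1}{80909} = - \frac{160221}{80909} \approx -1.9803$)
$O = \frac{1829108166}{80909}$ ($O = \left(\left(-102\right) \left(-222\right) - 39\right) - - \frac{160221}{80909} = \left(22644 - 39\right) + \frac{160221}{80909} = 22605 + \frac{160221}{80909} = \frac{1829108166}{80909} \approx 22607.0$)
$p = i \sqrt{7}$ ($p = \sqrt{-7} = i \sqrt{7} \approx 2.6458 i$)
$v{\left(E \right)} = i \sqrt{7}$
$\frac{O}{184146} + \frac{389062}{v{\left(156 \right)}} = \frac{1829108166}{80909 \cdot 184146} + \frac{389062}{i \sqrt{7}} = \frac{1829108166}{80909} \cdot \frac{1}{184146} + 389062 \left(- \frac{i \sqrt{7}}{7}\right) = \frac{304851361}{2483178119} - \frac{389062 i \sqrt{7}}{7}$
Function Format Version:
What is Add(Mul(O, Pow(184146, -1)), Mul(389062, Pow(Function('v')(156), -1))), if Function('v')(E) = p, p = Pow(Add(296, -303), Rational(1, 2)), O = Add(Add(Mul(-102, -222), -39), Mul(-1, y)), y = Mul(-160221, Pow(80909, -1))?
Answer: Add(Rational(304851361, 2483178119), Mul(Rational(-389062, 7), I, Pow(7, Rational(1, 2)))) ≈ Add(0.12277, Mul(-1.4705e+5, I))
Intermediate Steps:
y = Rational(-160221, 80909) (y = Mul(-160221, Rational(1, 80909)) = Rational(-160221, 80909) ≈ -1.9803)
O = Rational(1829108166, 80909) (O = Add(Add(Mul(-102, -222), -39), Mul(-1, Rational(-160221, 80909))) = Add(Add(22644, -39), Rational(160221, 80909)) = Add(22605, Rational(160221, 80909)) = Rational(1829108166, 80909) ≈ 22607.)
p = Mul(I, Pow(7, Rational(1, 2))) (p = Pow(-7, Rational(1, 2)) = Mul(I, Pow(7, Rational(1, 2))) ≈ Mul(2.6458, I))
Function('v')(E) = Mul(I, Pow(7, Rational(1, 2)))
Add(Mul(O, Pow(184146, -1)), Mul(389062, Pow(Function('v')(156), -1))) = Add(Mul(Rational(1829108166, 80909), Pow(184146, -1)), Mul(389062, Pow(Mul(I, Pow(7, Rational(1, 2))), -1))) = Add(Mul(Rational(1829108166, 80909), Rational(1, 184146)), Mul(389062, Mul(Rational(-1, 7), I, Pow(7, Rational(1, 2))))) = Add(Rational(304851361, 2483178119), Mul(Rational(-389062, 7), I, Pow(7, Rational(1, 2))))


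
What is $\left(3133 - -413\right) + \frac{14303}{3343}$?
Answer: $\frac{11868581}{3343} \approx 3550.3$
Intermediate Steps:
$\left(3133 - -413\right) + \frac{14303}{3343} = \left(3133 + 413\right) + 14303 \cdot \frac{1}{3343} = 3546 + \frac{14303}{3343} = \frac{11868581}{3343}$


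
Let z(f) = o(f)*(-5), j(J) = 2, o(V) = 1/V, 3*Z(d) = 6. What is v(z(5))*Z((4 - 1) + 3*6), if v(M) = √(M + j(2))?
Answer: 2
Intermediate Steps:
Z(d) = 2 (Z(d) = (⅓)*6 = 2)
z(f) = -5/f
v(M) = √(2 + M) (v(M) = √(M + 2) = √(2 + M))
v(z(5))*Z((4 - 1) + 3*6) = √(2 - 5/5)*2 = √(2 - 5*⅕)*2 = √(2 - 1)*2 = √1*2 = 1*2 = 2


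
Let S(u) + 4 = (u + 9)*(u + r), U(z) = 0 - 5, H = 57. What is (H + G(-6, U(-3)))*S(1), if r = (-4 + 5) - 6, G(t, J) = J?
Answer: -2288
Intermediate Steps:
U(z) = -5
r = -5 (r = 1 - 6 = -5)
S(u) = -4 + (-5 + u)*(9 + u) (S(u) = -4 + (u + 9)*(u - 5) = -4 + (9 + u)*(-5 + u) = -4 + (-5 + u)*(9 + u))
(H + G(-6, U(-3)))*S(1) = (57 - 5)*(-49 + 1² + 4*1) = 52*(-49 + 1 + 4) = 52*(-44) = -2288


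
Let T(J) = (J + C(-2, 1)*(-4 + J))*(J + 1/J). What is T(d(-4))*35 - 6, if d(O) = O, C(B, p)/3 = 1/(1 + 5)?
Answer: 1184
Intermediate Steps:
C(B, p) = ½ (C(B, p) = 3/(1 + 5) = 3/6 = 3*(⅙) = ½)
T(J) = (-2 + 3*J/2)*(J + 1/J) (T(J) = (J + (-4 + J)/2)*(J + 1/J) = (J + (-2 + J/2))*(J + 1/J) = (-2 + 3*J/2)*(J + 1/J))
T(d(-4))*35 - 6 = ((½)*(-4 - 4*(3 - 4*(-4) + 3*(-4)²))/(-4))*35 - 6 = ((½)*(-¼)*(-4 - 4*(3 + 16 + 3*16)))*35 - 6 = ((½)*(-¼)*(-4 - 4*(3 + 16 + 48)))*35 - 6 = ((½)*(-¼)*(-4 - 4*67))*35 - 6 = ((½)*(-¼)*(-4 - 268))*35 - 6 = ((½)*(-¼)*(-272))*35 - 6 = 34*35 - 6 = 1190 - 6 = 1184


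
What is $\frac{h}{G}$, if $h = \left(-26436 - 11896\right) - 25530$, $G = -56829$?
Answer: $\frac{63862}{56829} \approx 1.1238$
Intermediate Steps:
$h = -63862$ ($h = -38332 - 25530 = -63862$)
$\frac{h}{G} = - \frac{63862}{-56829} = \left(-63862\right) \left(- \frac{1}{56829}\right) = \frac{63862}{56829}$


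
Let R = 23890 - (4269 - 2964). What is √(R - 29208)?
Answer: I*√6623 ≈ 81.382*I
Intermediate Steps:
R = 22585 (R = 23890 - 1*1305 = 23890 - 1305 = 22585)
√(R - 29208) = √(22585 - 29208) = √(-6623) = I*√6623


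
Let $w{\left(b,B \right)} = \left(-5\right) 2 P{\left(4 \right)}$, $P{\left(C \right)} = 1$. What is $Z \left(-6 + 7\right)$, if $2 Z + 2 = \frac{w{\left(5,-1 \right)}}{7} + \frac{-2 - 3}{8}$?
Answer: $- \frac{227}{112} \approx -2.0268$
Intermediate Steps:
$w{\left(b,B \right)} = -10$ ($w{\left(b,B \right)} = \left(-5\right) 2 \cdot 1 = \left(-10\right) 1 = -10$)
$Z = - \frac{227}{112}$ ($Z = -1 + \frac{- \frac{10}{7} + \frac{-2 - 3}{8}}{2} = -1 + \frac{\left(-10\right) \frac{1}{7} - \frac{5}{8}}{2} = -1 + \frac{- \frac{10}{7} - \frac{5}{8}}{2} = -1 + \frac{1}{2} \left(- \frac{115}{56}\right) = -1 - \frac{115}{112} = - \frac{227}{112} \approx -2.0268$)
$Z \left(-6 + 7\right) = - \frac{227 \left(-6 + 7\right)}{112} = \left(- \frac{227}{112}\right) 1 = - \frac{227}{112}$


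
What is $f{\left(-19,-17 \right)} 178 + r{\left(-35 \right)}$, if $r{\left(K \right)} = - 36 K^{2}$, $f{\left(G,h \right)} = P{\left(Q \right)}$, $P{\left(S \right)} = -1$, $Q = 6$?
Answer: $-44278$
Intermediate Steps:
$f{\left(G,h \right)} = -1$
$f{\left(-19,-17 \right)} 178 + r{\left(-35 \right)} = \left(-1\right) 178 - 36 \left(-35\right)^{2} = -178 - 44100 = -44278$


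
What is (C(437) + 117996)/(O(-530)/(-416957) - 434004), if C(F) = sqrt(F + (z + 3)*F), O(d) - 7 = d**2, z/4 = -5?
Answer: -49199258172/180961286735 - 1667828*I*sqrt(437)/180961286735 ≈ -0.27188 - 0.00019267*I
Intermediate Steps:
z = -20 (z = 4*(-5) = -20)
O(d) = 7 + d**2
C(F) = 4*sqrt(-F) (C(F) = sqrt(F + (-20 + 3)*F) = sqrt(F - 17*F) = sqrt(-16*F) = 4*sqrt(-F))
(C(437) + 117996)/(O(-530)/(-416957) - 434004) = (4*sqrt(-1*437) + 117996)/((7 + (-530)**2)/(-416957) - 434004) = (4*sqrt(-437) + 117996)/((7 + 280900)*(-1/416957) - 434004) = (4*(I*sqrt(437)) + 117996)/(280907*(-1/416957) - 434004) = (4*I*sqrt(437) + 117996)/(-280907/416957 - 434004) = (117996 + 4*I*sqrt(437))/(-180961286735/416957) = (117996 + 4*I*sqrt(437))*(-416957/180961286735) = -49199258172/180961286735 - 1667828*I*sqrt(437)/180961286735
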